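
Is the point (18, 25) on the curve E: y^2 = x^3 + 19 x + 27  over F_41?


Check whether y^2 = x^3 + 19 x + 27 (mod 41) for (x, y) = (18, 25).
LHS: y^2 = 25^2 mod 41 = 10
RHS: x^3 + 19 x + 27 = 18^3 + 19*18 + 27 mod 41 = 10
LHS = RHS

Yes, on the curve


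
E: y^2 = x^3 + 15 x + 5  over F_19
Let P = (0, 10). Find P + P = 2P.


Doubling: s = (3 x1^2 + a) / (2 y1)
s = (3*0^2 + 15) / (2*10) mod 19 = 15
x3 = s^2 - 2 x1 mod 19 = 15^2 - 2*0 = 16
y3 = s (x1 - x3) - y1 mod 19 = 15 * (0 - 16) - 10 = 16

2P = (16, 16)


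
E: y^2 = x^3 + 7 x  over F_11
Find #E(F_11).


For each x in F_11, count y with y^2 = x^3 + 7 x + 0 mod 11:
  x = 0: RHS = 0, y in [0]  -> 1 point(s)
  x = 2: RHS = 0, y in [0]  -> 1 point(s)
  x = 3: RHS = 4, y in [2, 9]  -> 2 point(s)
  x = 4: RHS = 4, y in [2, 9]  -> 2 point(s)
  x = 6: RHS = 5, y in [4, 7]  -> 2 point(s)
  x = 9: RHS = 0, y in [0]  -> 1 point(s)
  x = 10: RHS = 3, y in [5, 6]  -> 2 point(s)
Affine points: 11. Add the point at infinity: total = 12.

#E(F_11) = 12


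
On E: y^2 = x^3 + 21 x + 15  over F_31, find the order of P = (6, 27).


Compute successive multiples of P until we hit O:
  1P = (6, 27)
  2P = (16, 18)
  3P = (25, 18)
  4P = (18, 26)
  5P = (21, 13)
  6P = (13, 25)
  7P = (26, 23)
  8P = (4, 16)
  ... (continuing to 29P)
  29P = O

ord(P) = 29


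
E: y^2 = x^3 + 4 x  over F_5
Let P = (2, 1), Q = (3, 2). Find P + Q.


P != Q, so use the chord formula.
s = (y2 - y1) / (x2 - x1) = (1) / (1) mod 5 = 1
x3 = s^2 - x1 - x2 mod 5 = 1^2 - 2 - 3 = 1
y3 = s (x1 - x3) - y1 mod 5 = 1 * (2 - 1) - 1 = 0

P + Q = (1, 0)


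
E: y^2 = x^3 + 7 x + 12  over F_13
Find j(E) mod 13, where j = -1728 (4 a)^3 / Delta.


Delta = -16(4 a^3 + 27 b^2) mod 13 = 2
-1728 * (4 a)^3 = -1728 * (4*7)^3 mod 13 = 8
j = 8 * 2^(-1) mod 13 = 4

j = 4 (mod 13)


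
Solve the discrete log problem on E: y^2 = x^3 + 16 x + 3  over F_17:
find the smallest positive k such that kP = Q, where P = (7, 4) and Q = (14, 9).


Enumerate multiples of P until we hit Q = (14, 9):
  1P = (7, 4)
  2P = (12, 11)
  3P = (2, 3)
  4P = (6, 3)
  5P = (5, 15)
  6P = (14, 9)
Match found at i = 6.

k = 6


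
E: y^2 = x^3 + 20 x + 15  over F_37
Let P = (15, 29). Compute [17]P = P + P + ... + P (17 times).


k = 17 = 10001_2 (binary, LSB first: 10001)
Double-and-add from P = (15, 29):
  bit 0 = 1: acc = O + (15, 29) = (15, 29)
  bit 1 = 0: acc unchanged = (15, 29)
  bit 2 = 0: acc unchanged = (15, 29)
  bit 3 = 0: acc unchanged = (15, 29)
  bit 4 = 1: acc = (15, 29) + (31, 30) = (3, 18)

17P = (3, 18)


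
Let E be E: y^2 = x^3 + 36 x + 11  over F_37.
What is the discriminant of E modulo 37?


4 a^3 + 27 b^2 = 4*36^3 + 27*11^2 = 186624 + 3267 = 189891
Delta = -16 * (189891) = -3038256
Delta mod 37 = 36

Delta = 36 (mod 37)


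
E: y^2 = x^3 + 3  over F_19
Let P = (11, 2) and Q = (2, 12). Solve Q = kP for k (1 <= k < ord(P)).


Enumerate multiples of P until we hit Q = (2, 12):
  1P = (11, 2)
  2P = (2, 12)
Match found at i = 2.

k = 2


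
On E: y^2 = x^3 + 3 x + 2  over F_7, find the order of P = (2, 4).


Compute successive multiples of P until we hit O:
  1P = (2, 4)
  2P = (4, 1)
  3P = (5, 4)
  4P = (0, 3)
  5P = (0, 4)
  6P = (5, 3)
  7P = (4, 6)
  8P = (2, 3)
  ... (continuing to 9P)
  9P = O

ord(P) = 9


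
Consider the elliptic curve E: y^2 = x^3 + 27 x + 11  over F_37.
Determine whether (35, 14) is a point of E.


Check whether y^2 = x^3 + 27 x + 11 (mod 37) for (x, y) = (35, 14).
LHS: y^2 = 14^2 mod 37 = 11
RHS: x^3 + 27 x + 11 = 35^3 + 27*35 + 11 mod 37 = 23
LHS != RHS

No, not on the curve


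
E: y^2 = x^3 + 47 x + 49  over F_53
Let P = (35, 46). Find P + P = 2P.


Doubling: s = (3 x1^2 + a) / (2 y1)
s = (3*35^2 + 47) / (2*46) mod 53 = 37
x3 = s^2 - 2 x1 mod 53 = 37^2 - 2*35 = 27
y3 = s (x1 - x3) - y1 mod 53 = 37 * (35 - 27) - 46 = 38

2P = (27, 38)


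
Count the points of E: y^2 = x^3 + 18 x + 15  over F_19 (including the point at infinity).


For each x in F_19, count y with y^2 = x^3 + 18 x + 15 mod 19:
  x = 3: RHS = 1, y in [1, 18]  -> 2 point(s)
  x = 6: RHS = 16, y in [4, 15]  -> 2 point(s)
  x = 7: RHS = 9, y in [3, 16]  -> 2 point(s)
  x = 8: RHS = 6, y in [5, 14]  -> 2 point(s)
  x = 10: RHS = 17, y in [6, 13]  -> 2 point(s)
  x = 11: RHS = 5, y in [9, 10]  -> 2 point(s)
  x = 14: RHS = 9, y in [3, 16]  -> 2 point(s)
  x = 17: RHS = 9, y in [3, 16]  -> 2 point(s)
Affine points: 16. Add the point at infinity: total = 17.

#E(F_19) = 17


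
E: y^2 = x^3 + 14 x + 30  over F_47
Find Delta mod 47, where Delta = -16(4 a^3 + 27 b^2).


4 a^3 + 27 b^2 = 4*14^3 + 27*30^2 = 10976 + 24300 = 35276
Delta = -16 * (35276) = -564416
Delta mod 47 = 7

Delta = 7 (mod 47)


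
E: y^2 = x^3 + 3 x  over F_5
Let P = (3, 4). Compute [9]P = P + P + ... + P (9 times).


k = 9 = 1001_2 (binary, LSB first: 1001)
Double-and-add from P = (3, 4):
  bit 0 = 1: acc = O + (3, 4) = (3, 4)
  bit 1 = 0: acc unchanged = (3, 4)
  bit 2 = 0: acc unchanged = (3, 4)
  bit 3 = 1: acc = (3, 4) + (4, 4) = (3, 1)

9P = (3, 1)


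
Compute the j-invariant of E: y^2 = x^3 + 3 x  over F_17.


Delta = -16(4 a^3 + 27 b^2) mod 17 = 6
-1728 * (4 a)^3 = -1728 * (4*3)^3 mod 17 = 15
j = 15 * 6^(-1) mod 17 = 11

j = 11 (mod 17)


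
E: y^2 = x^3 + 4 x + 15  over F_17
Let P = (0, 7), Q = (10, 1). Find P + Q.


P != Q, so use the chord formula.
s = (y2 - y1) / (x2 - x1) = (11) / (10) mod 17 = 13
x3 = s^2 - x1 - x2 mod 17 = 13^2 - 0 - 10 = 6
y3 = s (x1 - x3) - y1 mod 17 = 13 * (0 - 6) - 7 = 0

P + Q = (6, 0)


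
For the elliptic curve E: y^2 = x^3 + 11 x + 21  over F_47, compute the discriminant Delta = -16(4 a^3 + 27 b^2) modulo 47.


4 a^3 + 27 b^2 = 4*11^3 + 27*21^2 = 5324 + 11907 = 17231
Delta = -16 * (17231) = -275696
Delta mod 47 = 6

Delta = 6 (mod 47)


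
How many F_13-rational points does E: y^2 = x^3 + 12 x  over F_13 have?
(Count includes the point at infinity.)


For each x in F_13, count y with y^2 = x^3 + 12 x + 0 mod 13:
  x = 0: RHS = 0, y in [0]  -> 1 point(s)
  x = 1: RHS = 0, y in [0]  -> 1 point(s)
  x = 5: RHS = 3, y in [4, 9]  -> 2 point(s)
  x = 8: RHS = 10, y in [6, 7]  -> 2 point(s)
  x = 12: RHS = 0, y in [0]  -> 1 point(s)
Affine points: 7. Add the point at infinity: total = 8.

#E(F_13) = 8


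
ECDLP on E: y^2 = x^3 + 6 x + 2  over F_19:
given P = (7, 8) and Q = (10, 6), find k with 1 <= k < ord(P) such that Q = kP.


Enumerate multiples of P until we hit Q = (10, 6):
  1P = (7, 8)
  2P = (3, 16)
  3P = (13, 4)
  4P = (10, 13)
  5P = (9, 14)
  6P = (12, 15)
  7P = (5, 10)
  8P = (8, 12)
  9P = (1, 16)
  10P = (17, 18)
  11P = (15, 3)
  12P = (6, 8)
  13P = (6, 11)
  14P = (15, 16)
  15P = (17, 1)
  16P = (1, 3)
  17P = (8, 7)
  18P = (5, 9)
  19P = (12, 4)
  20P = (9, 5)
  21P = (10, 6)
Match found at i = 21.

k = 21


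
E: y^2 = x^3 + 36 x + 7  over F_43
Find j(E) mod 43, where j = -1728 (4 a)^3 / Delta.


Delta = -16(4 a^3 + 27 b^2) mod 43 = 10
-1728 * (4 a)^3 = -1728 * (4*36)^3 mod 43 = 4
j = 4 * 10^(-1) mod 43 = 9

j = 9 (mod 43)


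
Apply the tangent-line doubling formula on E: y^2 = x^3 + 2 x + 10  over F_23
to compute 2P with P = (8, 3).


Doubling: s = (3 x1^2 + a) / (2 y1)
s = (3*8^2 + 2) / (2*3) mod 23 = 17
x3 = s^2 - 2 x1 mod 23 = 17^2 - 2*8 = 20
y3 = s (x1 - x3) - y1 mod 23 = 17 * (8 - 20) - 3 = 0

2P = (20, 0)


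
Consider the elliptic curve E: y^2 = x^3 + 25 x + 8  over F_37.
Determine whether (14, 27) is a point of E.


Check whether y^2 = x^3 + 25 x + 8 (mod 37) for (x, y) = (14, 27).
LHS: y^2 = 27^2 mod 37 = 26
RHS: x^3 + 25 x + 8 = 14^3 + 25*14 + 8 mod 37 = 31
LHS != RHS

No, not on the curve


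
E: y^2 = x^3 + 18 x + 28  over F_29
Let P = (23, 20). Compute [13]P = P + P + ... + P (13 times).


k = 13 = 1101_2 (binary, LSB first: 1011)
Double-and-add from P = (23, 20):
  bit 0 = 1: acc = O + (23, 20) = (23, 20)
  bit 1 = 0: acc unchanged = (23, 20)
  bit 2 = 1: acc = (23, 20) + (18, 23) = (22, 20)
  bit 3 = 1: acc = (22, 20) + (6, 2) = (0, 12)

13P = (0, 12)


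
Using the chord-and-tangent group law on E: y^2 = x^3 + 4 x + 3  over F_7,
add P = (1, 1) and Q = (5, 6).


P != Q, so use the chord formula.
s = (y2 - y1) / (x2 - x1) = (5) / (4) mod 7 = 3
x3 = s^2 - x1 - x2 mod 7 = 3^2 - 1 - 5 = 3
y3 = s (x1 - x3) - y1 mod 7 = 3 * (1 - 3) - 1 = 0

P + Q = (3, 0)


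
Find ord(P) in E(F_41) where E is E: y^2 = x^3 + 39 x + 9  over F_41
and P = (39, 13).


Compute successive multiples of P until we hit O:
  1P = (39, 13)
  2P = (9, 8)
  3P = (1, 7)
  4P = (5, 1)
  5P = (15, 22)
  6P = (7, 16)
  7P = (27, 32)
  8P = (0, 38)
  ... (continuing to 39P)
  39P = O

ord(P) = 39


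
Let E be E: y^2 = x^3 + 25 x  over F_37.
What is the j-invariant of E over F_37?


Delta = -16(4 a^3 + 27 b^2) mod 37 = 36
-1728 * (4 a)^3 = -1728 * (4*25)^3 mod 37 = 11
j = 11 * 36^(-1) mod 37 = 26

j = 26 (mod 37)


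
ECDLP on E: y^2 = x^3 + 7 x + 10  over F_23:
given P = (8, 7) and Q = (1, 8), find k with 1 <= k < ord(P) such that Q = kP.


Enumerate multiples of P until we hit Q = (1, 8):
  1P = (8, 7)
  2P = (20, 13)
  3P = (1, 8)
Match found at i = 3.

k = 3


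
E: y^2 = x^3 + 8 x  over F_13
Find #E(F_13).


For each x in F_13, count y with y^2 = x^3 + 8 x + 0 mod 13:
  x = 0: RHS = 0, y in [0]  -> 1 point(s)
  x = 1: RHS = 9, y in [3, 10]  -> 2 point(s)
  x = 3: RHS = 12, y in [5, 8]  -> 2 point(s)
  x = 5: RHS = 9, y in [3, 10]  -> 2 point(s)
  x = 6: RHS = 4, y in [2, 11]  -> 2 point(s)
  x = 7: RHS = 9, y in [3, 10]  -> 2 point(s)
  x = 8: RHS = 4, y in [2, 11]  -> 2 point(s)
  x = 10: RHS = 1, y in [1, 12]  -> 2 point(s)
  x = 12: RHS = 4, y in [2, 11]  -> 2 point(s)
Affine points: 17. Add the point at infinity: total = 18.

#E(F_13) = 18


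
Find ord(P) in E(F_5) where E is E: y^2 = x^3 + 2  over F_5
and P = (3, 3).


Compute successive multiples of P until we hit O:
  1P = (3, 3)
  2P = (3, 2)
  3P = O

ord(P) = 3


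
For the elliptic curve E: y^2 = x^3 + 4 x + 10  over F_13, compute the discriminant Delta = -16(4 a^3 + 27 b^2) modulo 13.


4 a^3 + 27 b^2 = 4*4^3 + 27*10^2 = 256 + 2700 = 2956
Delta = -16 * (2956) = -47296
Delta mod 13 = 11

Delta = 11 (mod 13)


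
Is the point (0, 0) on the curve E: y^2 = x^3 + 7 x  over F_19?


Check whether y^2 = x^3 + 7 x + 0 (mod 19) for (x, y) = (0, 0).
LHS: y^2 = 0^2 mod 19 = 0
RHS: x^3 + 7 x + 0 = 0^3 + 7*0 + 0 mod 19 = 0
LHS = RHS

Yes, on the curve


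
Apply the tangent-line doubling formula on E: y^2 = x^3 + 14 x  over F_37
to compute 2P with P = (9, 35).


Doubling: s = (3 x1^2 + a) / (2 y1)
s = (3*9^2 + 14) / (2*35) mod 37 = 19
x3 = s^2 - 2 x1 mod 37 = 19^2 - 2*9 = 10
y3 = s (x1 - x3) - y1 mod 37 = 19 * (9 - 10) - 35 = 20

2P = (10, 20)


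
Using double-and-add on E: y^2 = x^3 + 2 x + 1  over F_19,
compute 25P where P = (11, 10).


k = 25 = 11001_2 (binary, LSB first: 10011)
Double-and-add from P = (11, 10):
  bit 0 = 1: acc = O + (11, 10) = (11, 10)
  bit 1 = 0: acc unchanged = (11, 10)
  bit 2 = 0: acc unchanged = (11, 10)
  bit 3 = 1: acc = (11, 10) + (7, 4) = (8, 4)
  bit 4 = 1: acc = (8, 4) + (9, 11) = (13, 18)

25P = (13, 18)


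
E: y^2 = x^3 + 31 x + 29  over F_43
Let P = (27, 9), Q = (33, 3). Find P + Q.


P != Q, so use the chord formula.
s = (y2 - y1) / (x2 - x1) = (37) / (6) mod 43 = 42
x3 = s^2 - x1 - x2 mod 43 = 42^2 - 27 - 33 = 27
y3 = s (x1 - x3) - y1 mod 43 = 42 * (27 - 27) - 9 = 34

P + Q = (27, 34)


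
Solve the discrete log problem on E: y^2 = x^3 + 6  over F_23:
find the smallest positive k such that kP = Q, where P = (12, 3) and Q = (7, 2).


Enumerate multiples of P until we hit Q = (7, 2):
  1P = (12, 3)
  2P = (8, 9)
  3P = (11, 7)
  4P = (16, 13)
  5P = (7, 21)
  6P = (5, 4)
  7P = (14, 17)
  8P = (0, 12)
  9P = (13, 15)
  10P = (4, 1)
  11P = (20, 18)
  12P = (15, 0)
  13P = (20, 5)
  14P = (4, 22)
  15P = (13, 8)
  16P = (0, 11)
  17P = (14, 6)
  18P = (5, 19)
  19P = (7, 2)
Match found at i = 19.

k = 19


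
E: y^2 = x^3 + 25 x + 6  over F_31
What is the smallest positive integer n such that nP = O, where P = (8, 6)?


Compute successive multiples of P until we hit O:
  1P = (8, 6)
  2P = (15, 25)
  3P = (16, 21)
  4P = (11, 0)
  5P = (16, 10)
  6P = (15, 6)
  7P = (8, 25)
  8P = O

ord(P) = 8


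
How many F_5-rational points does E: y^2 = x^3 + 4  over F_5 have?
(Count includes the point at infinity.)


For each x in F_5, count y with y^2 = x^3 + 0 x + 4 mod 5:
  x = 0: RHS = 4, y in [2, 3]  -> 2 point(s)
  x = 1: RHS = 0, y in [0]  -> 1 point(s)
  x = 3: RHS = 1, y in [1, 4]  -> 2 point(s)
Affine points: 5. Add the point at infinity: total = 6.

#E(F_5) = 6


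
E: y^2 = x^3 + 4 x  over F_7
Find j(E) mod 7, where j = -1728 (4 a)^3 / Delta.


Delta = -16(4 a^3 + 27 b^2) mod 7 = 6
-1728 * (4 a)^3 = -1728 * (4*4)^3 mod 7 = 1
j = 1 * 6^(-1) mod 7 = 6

j = 6 (mod 7)


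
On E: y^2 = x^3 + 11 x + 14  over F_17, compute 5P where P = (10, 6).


k = 5 = 101_2 (binary, LSB first: 101)
Double-and-add from P = (10, 6):
  bit 0 = 1: acc = O + (10, 6) = (10, 6)
  bit 1 = 0: acc unchanged = (10, 6)
  bit 2 = 1: acc = (10, 6) + (13, 12) = (15, 1)

5P = (15, 1)


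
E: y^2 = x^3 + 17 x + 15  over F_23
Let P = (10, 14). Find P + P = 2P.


Doubling: s = (3 x1^2 + a) / (2 y1)
s = (3*10^2 + 17) / (2*14) mod 23 = 22
x3 = s^2 - 2 x1 mod 23 = 22^2 - 2*10 = 4
y3 = s (x1 - x3) - y1 mod 23 = 22 * (10 - 4) - 14 = 3

2P = (4, 3)


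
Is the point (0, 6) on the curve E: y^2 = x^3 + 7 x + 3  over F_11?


Check whether y^2 = x^3 + 7 x + 3 (mod 11) for (x, y) = (0, 6).
LHS: y^2 = 6^2 mod 11 = 3
RHS: x^3 + 7 x + 3 = 0^3 + 7*0 + 3 mod 11 = 3
LHS = RHS

Yes, on the curve


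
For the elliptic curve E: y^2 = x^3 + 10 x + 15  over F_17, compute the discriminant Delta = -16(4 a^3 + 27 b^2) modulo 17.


4 a^3 + 27 b^2 = 4*10^3 + 27*15^2 = 4000 + 6075 = 10075
Delta = -16 * (10075) = -161200
Delta mod 17 = 11

Delta = 11 (mod 17)


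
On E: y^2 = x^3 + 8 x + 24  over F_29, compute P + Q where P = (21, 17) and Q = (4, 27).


P != Q, so use the chord formula.
s = (y2 - y1) / (x2 - x1) = (10) / (12) mod 29 = 25
x3 = s^2 - x1 - x2 mod 29 = 25^2 - 21 - 4 = 20
y3 = s (x1 - x3) - y1 mod 29 = 25 * (21 - 20) - 17 = 8

P + Q = (20, 8)


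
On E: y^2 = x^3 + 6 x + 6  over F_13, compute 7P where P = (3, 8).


k = 7 = 111_2 (binary, LSB first: 111)
Double-and-add from P = (3, 8):
  bit 0 = 1: acc = O + (3, 8) = (3, 8)
  bit 1 = 1: acc = (3, 8) + (11, 8) = (12, 5)
  bit 2 = 1: acc = (12, 5) + (1, 0) = (3, 5)

7P = (3, 5)


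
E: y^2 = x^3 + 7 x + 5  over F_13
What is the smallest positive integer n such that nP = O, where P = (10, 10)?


Compute successive multiples of P until we hit O:
  1P = (10, 10)
  2P = (2, 1)
  3P = (11, 10)
  4P = (5, 3)
  5P = (1, 0)
  6P = (5, 10)
  7P = (11, 3)
  8P = (2, 12)
  ... (continuing to 10P)
  10P = O

ord(P) = 10


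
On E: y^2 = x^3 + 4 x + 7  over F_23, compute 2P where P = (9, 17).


Doubling: s = (3 x1^2 + a) / (2 y1)
s = (3*9^2 + 4) / (2*17) mod 23 = 12
x3 = s^2 - 2 x1 mod 23 = 12^2 - 2*9 = 11
y3 = s (x1 - x3) - y1 mod 23 = 12 * (9 - 11) - 17 = 5

2P = (11, 5)


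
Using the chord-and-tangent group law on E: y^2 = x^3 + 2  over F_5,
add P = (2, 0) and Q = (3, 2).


P != Q, so use the chord formula.
s = (y2 - y1) / (x2 - x1) = (2) / (1) mod 5 = 2
x3 = s^2 - x1 - x2 mod 5 = 2^2 - 2 - 3 = 4
y3 = s (x1 - x3) - y1 mod 5 = 2 * (2 - 4) - 0 = 1

P + Q = (4, 1)


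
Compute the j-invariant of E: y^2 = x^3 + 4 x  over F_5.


Delta = -16(4 a^3 + 27 b^2) mod 5 = 4
-1728 * (4 a)^3 = -1728 * (4*4)^3 mod 5 = 2
j = 2 * 4^(-1) mod 5 = 3

j = 3 (mod 5)


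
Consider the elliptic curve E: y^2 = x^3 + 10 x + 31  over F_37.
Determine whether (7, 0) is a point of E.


Check whether y^2 = x^3 + 10 x + 31 (mod 37) for (x, y) = (7, 0).
LHS: y^2 = 0^2 mod 37 = 0
RHS: x^3 + 10 x + 31 = 7^3 + 10*7 + 31 mod 37 = 0
LHS = RHS

Yes, on the curve


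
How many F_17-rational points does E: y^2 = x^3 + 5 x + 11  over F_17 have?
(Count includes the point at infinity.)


For each x in F_17, count y with y^2 = x^3 + 5 x + 11 mod 17:
  x = 1: RHS = 0, y in [0]  -> 1 point(s)
  x = 3: RHS = 2, y in [6, 11]  -> 2 point(s)
  x = 5: RHS = 8, y in [5, 12]  -> 2 point(s)
  x = 6: RHS = 2, y in [6, 11]  -> 2 point(s)
  x = 7: RHS = 15, y in [7, 10]  -> 2 point(s)
  x = 8: RHS = 2, y in [6, 11]  -> 2 point(s)
Affine points: 11. Add the point at infinity: total = 12.

#E(F_17) = 12


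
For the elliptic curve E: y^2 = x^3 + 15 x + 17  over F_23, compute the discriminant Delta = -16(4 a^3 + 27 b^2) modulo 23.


4 a^3 + 27 b^2 = 4*15^3 + 27*17^2 = 13500 + 7803 = 21303
Delta = -16 * (21303) = -340848
Delta mod 23 = 12

Delta = 12 (mod 23)


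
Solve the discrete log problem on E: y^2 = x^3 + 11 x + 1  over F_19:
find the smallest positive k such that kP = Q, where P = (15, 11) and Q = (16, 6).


Enumerate multiples of P until we hit Q = (16, 6):
  1P = (15, 11)
  2P = (0, 18)
  3P = (13, 2)
  4P = (16, 13)
  5P = (11, 16)
  6P = (10, 16)
  7P = (14, 7)
  8P = (6, 6)
  9P = (3, 2)
  10P = (17, 16)
  11P = (17, 3)
  12P = (3, 17)
  13P = (6, 13)
  14P = (14, 12)
  15P = (10, 3)
  16P = (11, 3)
  17P = (16, 6)
Match found at i = 17.

k = 17


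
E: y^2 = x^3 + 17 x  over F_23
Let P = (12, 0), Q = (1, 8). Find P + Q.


P != Q, so use the chord formula.
s = (y2 - y1) / (x2 - x1) = (8) / (12) mod 23 = 16
x3 = s^2 - x1 - x2 mod 23 = 16^2 - 12 - 1 = 13
y3 = s (x1 - x3) - y1 mod 23 = 16 * (12 - 13) - 0 = 7

P + Q = (13, 7)


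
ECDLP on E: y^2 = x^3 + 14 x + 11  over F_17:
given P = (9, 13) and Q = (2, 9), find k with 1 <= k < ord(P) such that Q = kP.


Enumerate multiples of P until we hit Q = (2, 9):
  1P = (9, 13)
  2P = (15, 14)
  3P = (2, 8)
  4P = (2, 9)
Match found at i = 4.

k = 4


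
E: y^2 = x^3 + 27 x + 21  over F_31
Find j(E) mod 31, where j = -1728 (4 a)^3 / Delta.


Delta = -16(4 a^3 + 27 b^2) mod 31 = 18
-1728 * (4 a)^3 = -1728 * (4*27)^3 mod 31 = 30
j = 30 * 18^(-1) mod 31 = 12

j = 12 (mod 31)


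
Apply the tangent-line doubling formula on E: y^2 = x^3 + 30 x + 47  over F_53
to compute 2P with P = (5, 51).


Doubling: s = (3 x1^2 + a) / (2 y1)
s = (3*5^2 + 30) / (2*51) mod 53 = 40
x3 = s^2 - 2 x1 mod 53 = 40^2 - 2*5 = 0
y3 = s (x1 - x3) - y1 mod 53 = 40 * (5 - 0) - 51 = 43

2P = (0, 43)


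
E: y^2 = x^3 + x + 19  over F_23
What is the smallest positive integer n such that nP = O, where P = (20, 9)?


Compute successive multiples of P until we hit O:
  1P = (20, 9)
  2P = (7, 1)
  3P = (4, 15)
  4P = (11, 2)
  5P = (21, 3)
  6P = (18, 2)
  7P = (3, 16)
  8P = (2, 12)
  ... (continuing to 19P)
  19P = O

ord(P) = 19


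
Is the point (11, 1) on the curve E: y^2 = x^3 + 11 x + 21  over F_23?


Check whether y^2 = x^3 + 11 x + 21 (mod 23) for (x, y) = (11, 1).
LHS: y^2 = 1^2 mod 23 = 1
RHS: x^3 + 11 x + 21 = 11^3 + 11*11 + 21 mod 23 = 1
LHS = RHS

Yes, on the curve


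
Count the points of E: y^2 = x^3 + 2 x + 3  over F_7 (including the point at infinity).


For each x in F_7, count y with y^2 = x^3 + 2 x + 3 mod 7:
  x = 2: RHS = 1, y in [1, 6]  -> 2 point(s)
  x = 3: RHS = 1, y in [1, 6]  -> 2 point(s)
  x = 6: RHS = 0, y in [0]  -> 1 point(s)
Affine points: 5. Add the point at infinity: total = 6.

#E(F_7) = 6


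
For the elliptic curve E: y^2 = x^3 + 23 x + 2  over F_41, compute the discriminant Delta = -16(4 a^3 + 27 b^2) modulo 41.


4 a^3 + 27 b^2 = 4*23^3 + 27*2^2 = 48668 + 108 = 48776
Delta = -16 * (48776) = -780416
Delta mod 41 = 19

Delta = 19 (mod 41)


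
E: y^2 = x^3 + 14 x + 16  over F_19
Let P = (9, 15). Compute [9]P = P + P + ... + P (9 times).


k = 9 = 1001_2 (binary, LSB first: 1001)
Double-and-add from P = (9, 15):
  bit 0 = 1: acc = O + (9, 15) = (9, 15)
  bit 1 = 0: acc unchanged = (9, 15)
  bit 2 = 0: acc unchanged = (9, 15)
  bit 3 = 1: acc = (9, 15) + (18, 18) = (9, 4)

9P = (9, 4)


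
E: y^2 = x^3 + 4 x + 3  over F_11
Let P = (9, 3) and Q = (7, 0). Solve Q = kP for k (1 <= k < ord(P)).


Enumerate multiples of P until we hit Q = (7, 0):
  1P = (9, 3)
  2P = (5, 4)
  3P = (6, 10)
  4P = (10, 3)
  5P = (3, 8)
  6P = (0, 6)
  7P = (7, 0)
Match found at i = 7.

k = 7


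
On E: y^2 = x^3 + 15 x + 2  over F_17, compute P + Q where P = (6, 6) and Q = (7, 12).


P != Q, so use the chord formula.
s = (y2 - y1) / (x2 - x1) = (6) / (1) mod 17 = 6
x3 = s^2 - x1 - x2 mod 17 = 6^2 - 6 - 7 = 6
y3 = s (x1 - x3) - y1 mod 17 = 6 * (6 - 6) - 6 = 11

P + Q = (6, 11)


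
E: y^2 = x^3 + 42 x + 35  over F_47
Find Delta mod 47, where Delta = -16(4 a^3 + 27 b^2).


4 a^3 + 27 b^2 = 4*42^3 + 27*35^2 = 296352 + 33075 = 329427
Delta = -16 * (329427) = -5270832
Delta mod 47 = 30

Delta = 30 (mod 47)


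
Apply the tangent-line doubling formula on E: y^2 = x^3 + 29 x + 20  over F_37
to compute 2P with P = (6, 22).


Doubling: s = (3 x1^2 + a) / (2 y1)
s = (3*6^2 + 29) / (2*22) mod 37 = 9
x3 = s^2 - 2 x1 mod 37 = 9^2 - 2*6 = 32
y3 = s (x1 - x3) - y1 mod 37 = 9 * (6 - 32) - 22 = 3

2P = (32, 3)


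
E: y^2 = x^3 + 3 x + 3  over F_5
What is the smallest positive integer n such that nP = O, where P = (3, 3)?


Compute successive multiples of P until we hit O:
  1P = (3, 3)
  2P = (4, 2)
  3P = (4, 3)
  4P = (3, 2)
  5P = O

ord(P) = 5


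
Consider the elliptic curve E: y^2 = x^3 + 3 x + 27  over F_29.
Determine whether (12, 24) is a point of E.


Check whether y^2 = x^3 + 3 x + 27 (mod 29) for (x, y) = (12, 24).
LHS: y^2 = 24^2 mod 29 = 25
RHS: x^3 + 3 x + 27 = 12^3 + 3*12 + 27 mod 29 = 22
LHS != RHS

No, not on the curve


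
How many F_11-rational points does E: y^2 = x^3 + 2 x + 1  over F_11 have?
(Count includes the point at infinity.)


For each x in F_11, count y with y^2 = x^3 + 2 x + 1 mod 11:
  x = 0: RHS = 1, y in [1, 10]  -> 2 point(s)
  x = 1: RHS = 4, y in [2, 9]  -> 2 point(s)
  x = 3: RHS = 1, y in [1, 10]  -> 2 point(s)
  x = 5: RHS = 4, y in [2, 9]  -> 2 point(s)
  x = 6: RHS = 9, y in [3, 8]  -> 2 point(s)
  x = 8: RHS = 1, y in [1, 10]  -> 2 point(s)
  x = 9: RHS = 0, y in [0]  -> 1 point(s)
  x = 10: RHS = 9, y in [3, 8]  -> 2 point(s)
Affine points: 15. Add the point at infinity: total = 16.

#E(F_11) = 16


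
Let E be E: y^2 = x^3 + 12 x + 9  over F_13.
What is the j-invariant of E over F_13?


Delta = -16(4 a^3 + 27 b^2) mod 13 = 3
-1728 * (4 a)^3 = -1728 * (4*12)^3 mod 13 = 1
j = 1 * 3^(-1) mod 13 = 9

j = 9 (mod 13)


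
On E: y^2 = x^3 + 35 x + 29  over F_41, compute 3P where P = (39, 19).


k = 3 = 11_2 (binary, LSB first: 11)
Double-and-add from P = (39, 19):
  bit 0 = 1: acc = O + (39, 19) = (39, 19)
  bit 1 = 1: acc = (39, 19) + (8, 1) = (12, 39)

3P = (12, 39)


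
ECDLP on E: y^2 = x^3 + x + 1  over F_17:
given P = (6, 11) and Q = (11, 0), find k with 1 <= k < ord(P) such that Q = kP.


Enumerate multiples of P until we hit Q = (11, 0):
  1P = (6, 11)
  2P = (9, 12)
  3P = (4, 1)
  4P = (15, 12)
  5P = (0, 1)
  6P = (10, 5)
  7P = (16, 4)
  8P = (13, 16)
  9P = (11, 0)
Match found at i = 9.

k = 9


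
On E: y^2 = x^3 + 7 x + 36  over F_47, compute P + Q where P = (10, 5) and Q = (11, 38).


P != Q, so use the chord formula.
s = (y2 - y1) / (x2 - x1) = (33) / (1) mod 47 = 33
x3 = s^2 - x1 - x2 mod 47 = 33^2 - 10 - 11 = 34
y3 = s (x1 - x3) - y1 mod 47 = 33 * (10 - 34) - 5 = 2

P + Q = (34, 2)


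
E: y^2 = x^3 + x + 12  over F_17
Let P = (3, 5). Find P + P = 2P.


Doubling: s = (3 x1^2 + a) / (2 y1)
s = (3*3^2 + 1) / (2*5) mod 17 = 13
x3 = s^2 - 2 x1 mod 17 = 13^2 - 2*3 = 10
y3 = s (x1 - x3) - y1 mod 17 = 13 * (3 - 10) - 5 = 6

2P = (10, 6)


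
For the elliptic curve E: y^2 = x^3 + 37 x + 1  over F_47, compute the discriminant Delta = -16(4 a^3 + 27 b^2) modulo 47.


4 a^3 + 27 b^2 = 4*37^3 + 27*1^2 = 202612 + 27 = 202639
Delta = -16 * (202639) = -3242224
Delta mod 47 = 24

Delta = 24 (mod 47)


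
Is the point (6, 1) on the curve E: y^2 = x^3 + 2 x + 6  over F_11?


Check whether y^2 = x^3 + 2 x + 6 (mod 11) for (x, y) = (6, 1).
LHS: y^2 = 1^2 mod 11 = 1
RHS: x^3 + 2 x + 6 = 6^3 + 2*6 + 6 mod 11 = 3
LHS != RHS

No, not on the curve


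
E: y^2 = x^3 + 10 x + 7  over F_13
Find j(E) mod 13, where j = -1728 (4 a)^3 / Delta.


Delta = -16(4 a^3 + 27 b^2) mod 13 = 8
-1728 * (4 a)^3 = -1728 * (4*10)^3 mod 13 = 1
j = 1 * 8^(-1) mod 13 = 5

j = 5 (mod 13)


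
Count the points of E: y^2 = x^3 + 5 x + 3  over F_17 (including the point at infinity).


For each x in F_17, count y with y^2 = x^3 + 5 x + 3 mod 17:
  x = 1: RHS = 9, y in [3, 14]  -> 2 point(s)
  x = 2: RHS = 4, y in [2, 15]  -> 2 point(s)
  x = 4: RHS = 2, y in [6, 11]  -> 2 point(s)
  x = 5: RHS = 0, y in [0]  -> 1 point(s)
  x = 10: RHS = 16, y in [4, 13]  -> 2 point(s)
  x = 13: RHS = 4, y in [2, 15]  -> 2 point(s)
  x = 15: RHS = 2, y in [6, 11]  -> 2 point(s)
Affine points: 13. Add the point at infinity: total = 14.

#E(F_17) = 14


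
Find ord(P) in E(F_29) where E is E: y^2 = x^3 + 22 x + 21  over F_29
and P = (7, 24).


Compute successive multiples of P until we hit O:
  1P = (7, 24)
  2P = (8, 19)
  3P = (10, 20)
  4P = (17, 28)
  5P = (4, 12)
  6P = (5, 13)
  7P = (11, 12)
  8P = (20, 15)
  ... (continuing to 22P)
  22P = O

ord(P) = 22


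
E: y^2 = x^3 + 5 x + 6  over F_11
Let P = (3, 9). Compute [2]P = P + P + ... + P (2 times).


k = 2 = 10_2 (binary, LSB first: 01)
Double-and-add from P = (3, 9):
  bit 0 = 0: acc unchanged = O
  bit 1 = 1: acc = O + (3, 2) = (3, 2)

2P = (3, 2)


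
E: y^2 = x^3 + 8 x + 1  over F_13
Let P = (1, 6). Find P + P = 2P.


Doubling: s = (3 x1^2 + a) / (2 y1)
s = (3*1^2 + 8) / (2*6) mod 13 = 2
x3 = s^2 - 2 x1 mod 13 = 2^2 - 2*1 = 2
y3 = s (x1 - x3) - y1 mod 13 = 2 * (1 - 2) - 6 = 5

2P = (2, 5)


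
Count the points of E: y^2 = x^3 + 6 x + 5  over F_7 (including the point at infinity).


For each x in F_7, count y with y^2 = x^3 + 6 x + 5 mod 7:
  x = 2: RHS = 4, y in [2, 5]  -> 2 point(s)
  x = 3: RHS = 1, y in [1, 6]  -> 2 point(s)
  x = 4: RHS = 2, y in [3, 4]  -> 2 point(s)
Affine points: 6. Add the point at infinity: total = 7.

#E(F_7) = 7


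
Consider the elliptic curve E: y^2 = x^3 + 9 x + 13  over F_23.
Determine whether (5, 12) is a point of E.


Check whether y^2 = x^3 + 9 x + 13 (mod 23) for (x, y) = (5, 12).
LHS: y^2 = 12^2 mod 23 = 6
RHS: x^3 + 9 x + 13 = 5^3 + 9*5 + 13 mod 23 = 22
LHS != RHS

No, not on the curve


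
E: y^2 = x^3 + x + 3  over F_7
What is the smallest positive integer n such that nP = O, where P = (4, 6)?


Compute successive multiples of P until we hit O:
  1P = (4, 6)
  2P = (6, 1)
  3P = (5, 0)
  4P = (6, 6)
  5P = (4, 1)
  6P = O

ord(P) = 6


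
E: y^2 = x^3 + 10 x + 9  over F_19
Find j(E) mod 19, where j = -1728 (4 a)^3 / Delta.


Delta = -16(4 a^3 + 27 b^2) mod 19 = 17
-1728 * (4 a)^3 = -1728 * (4*10)^3 mod 19 = 8
j = 8 * 17^(-1) mod 19 = 15

j = 15 (mod 19)


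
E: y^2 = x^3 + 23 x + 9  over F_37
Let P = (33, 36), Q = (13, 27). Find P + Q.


P != Q, so use the chord formula.
s = (y2 - y1) / (x2 - x1) = (28) / (17) mod 37 = 6
x3 = s^2 - x1 - x2 mod 37 = 6^2 - 33 - 13 = 27
y3 = s (x1 - x3) - y1 mod 37 = 6 * (33 - 27) - 36 = 0

P + Q = (27, 0)


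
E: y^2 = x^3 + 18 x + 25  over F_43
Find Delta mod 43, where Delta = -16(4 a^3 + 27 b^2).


4 a^3 + 27 b^2 = 4*18^3 + 27*25^2 = 23328 + 16875 = 40203
Delta = -16 * (40203) = -643248
Delta mod 43 = 32

Delta = 32 (mod 43)


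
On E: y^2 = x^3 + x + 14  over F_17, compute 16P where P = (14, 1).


k = 16 = 10000_2 (binary, LSB first: 00001)
Double-and-add from P = (14, 1):
  bit 0 = 0: acc unchanged = O
  bit 1 = 0: acc unchanged = O
  bit 2 = 0: acc unchanged = O
  bit 3 = 0: acc unchanged = O
  bit 4 = 1: acc = O + (14, 16) = (14, 16)

16P = (14, 16)


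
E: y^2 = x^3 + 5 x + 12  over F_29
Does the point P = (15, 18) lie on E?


Check whether y^2 = x^3 + 5 x + 12 (mod 29) for (x, y) = (15, 18).
LHS: y^2 = 18^2 mod 29 = 5
RHS: x^3 + 5 x + 12 = 15^3 + 5*15 + 12 mod 29 = 11
LHS != RHS

No, not on the curve


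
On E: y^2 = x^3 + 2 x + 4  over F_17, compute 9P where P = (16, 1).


k = 9 = 1001_2 (binary, LSB first: 1001)
Double-and-add from P = (16, 1):
  bit 0 = 1: acc = O + (16, 1) = (16, 1)
  bit 1 = 0: acc unchanged = (16, 1)
  bit 2 = 0: acc unchanged = (16, 1)
  bit 3 = 1: acc = (16, 1) + (13, 0) = (7, 2)

9P = (7, 2)


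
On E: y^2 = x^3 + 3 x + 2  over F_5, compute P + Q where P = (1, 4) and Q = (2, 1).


P != Q, so use the chord formula.
s = (y2 - y1) / (x2 - x1) = (2) / (1) mod 5 = 2
x3 = s^2 - x1 - x2 mod 5 = 2^2 - 1 - 2 = 1
y3 = s (x1 - x3) - y1 mod 5 = 2 * (1 - 1) - 4 = 1

P + Q = (1, 1)


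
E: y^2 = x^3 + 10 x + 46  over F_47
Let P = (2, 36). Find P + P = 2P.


Doubling: s = (3 x1^2 + a) / (2 y1)
s = (3*2^2 + 10) / (2*36) mod 47 = 46
x3 = s^2 - 2 x1 mod 47 = 46^2 - 2*2 = 44
y3 = s (x1 - x3) - y1 mod 47 = 46 * (2 - 44) - 36 = 6

2P = (44, 6)


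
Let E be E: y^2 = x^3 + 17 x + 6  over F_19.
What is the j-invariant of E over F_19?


Delta = -16(4 a^3 + 27 b^2) mod 19 = 8
-1728 * (4 a)^3 = -1728 * (4*17)^3 mod 19 = 1
j = 1 * 8^(-1) mod 19 = 12

j = 12 (mod 19)


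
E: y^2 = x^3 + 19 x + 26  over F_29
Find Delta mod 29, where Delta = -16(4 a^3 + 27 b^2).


4 a^3 + 27 b^2 = 4*19^3 + 27*26^2 = 27436 + 18252 = 45688
Delta = -16 * (45688) = -731008
Delta mod 29 = 24

Delta = 24 (mod 29)


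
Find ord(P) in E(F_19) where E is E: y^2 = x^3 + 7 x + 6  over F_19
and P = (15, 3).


Compute successive multiples of P until we hit O:
  1P = (15, 3)
  2P = (6, 13)
  3P = (18, 13)
  4P = (14, 13)
  5P = (14, 6)
  6P = (18, 6)
  7P = (6, 6)
  8P = (15, 16)
  ... (continuing to 9P)
  9P = O

ord(P) = 9


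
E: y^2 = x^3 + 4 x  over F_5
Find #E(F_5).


For each x in F_5, count y with y^2 = x^3 + 4 x + 0 mod 5:
  x = 0: RHS = 0, y in [0]  -> 1 point(s)
  x = 1: RHS = 0, y in [0]  -> 1 point(s)
  x = 2: RHS = 1, y in [1, 4]  -> 2 point(s)
  x = 3: RHS = 4, y in [2, 3]  -> 2 point(s)
  x = 4: RHS = 0, y in [0]  -> 1 point(s)
Affine points: 7. Add the point at infinity: total = 8.

#E(F_5) = 8


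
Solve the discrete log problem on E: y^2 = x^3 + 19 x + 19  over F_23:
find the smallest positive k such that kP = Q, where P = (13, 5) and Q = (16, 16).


Enumerate multiples of P until we hit Q = (16, 16):
  1P = (13, 5)
  2P = (1, 19)
  3P = (11, 8)
  4P = (7, 9)
  5P = (6, 21)
  6P = (5, 3)
  7P = (18, 11)
  8P = (10, 17)
  9P = (16, 7)
  10P = (20, 21)
  11P = (14, 19)
  12P = (8, 19)
  13P = (8, 4)
  14P = (14, 4)
  15P = (20, 2)
  16P = (16, 16)
Match found at i = 16.

k = 16


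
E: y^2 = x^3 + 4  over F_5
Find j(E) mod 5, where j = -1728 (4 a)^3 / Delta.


Delta = -16(4 a^3 + 27 b^2) mod 5 = 3
-1728 * (4 a)^3 = -1728 * (4*0)^3 mod 5 = 0
j = 0 * 3^(-1) mod 5 = 0

j = 0 (mod 5)


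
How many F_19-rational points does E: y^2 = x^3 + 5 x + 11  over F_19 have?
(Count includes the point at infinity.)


For each x in F_19, count y with y^2 = x^3 + 5 x + 11 mod 19:
  x = 0: RHS = 11, y in [7, 12]  -> 2 point(s)
  x = 1: RHS = 17, y in [6, 13]  -> 2 point(s)
  x = 4: RHS = 0, y in [0]  -> 1 point(s)
  x = 5: RHS = 9, y in [3, 16]  -> 2 point(s)
  x = 7: RHS = 9, y in [3, 16]  -> 2 point(s)
  x = 9: RHS = 6, y in [5, 14]  -> 2 point(s)
  x = 10: RHS = 16, y in [4, 15]  -> 2 point(s)
  x = 16: RHS = 7, y in [8, 11]  -> 2 point(s)
  x = 18: RHS = 5, y in [9, 10]  -> 2 point(s)
Affine points: 17. Add the point at infinity: total = 18.

#E(F_19) = 18


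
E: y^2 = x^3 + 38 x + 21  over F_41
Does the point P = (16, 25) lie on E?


Check whether y^2 = x^3 + 38 x + 21 (mod 41) for (x, y) = (16, 25).
LHS: y^2 = 25^2 mod 41 = 10
RHS: x^3 + 38 x + 21 = 16^3 + 38*16 + 21 mod 41 = 10
LHS = RHS

Yes, on the curve


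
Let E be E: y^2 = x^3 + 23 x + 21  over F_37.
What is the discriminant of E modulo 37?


4 a^3 + 27 b^2 = 4*23^3 + 27*21^2 = 48668 + 11907 = 60575
Delta = -16 * (60575) = -969200
Delta mod 37 = 15

Delta = 15 (mod 37)


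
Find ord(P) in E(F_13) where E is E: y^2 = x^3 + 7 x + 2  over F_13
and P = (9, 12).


Compute successive multiples of P until we hit O:
  1P = (9, 12)
  2P = (7, 11)
  3P = (7, 2)
  4P = (9, 1)
  5P = O

ord(P) = 5


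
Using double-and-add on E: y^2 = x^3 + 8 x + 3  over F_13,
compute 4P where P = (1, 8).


k = 4 = 100_2 (binary, LSB first: 001)
Double-and-add from P = (1, 8):
  bit 0 = 0: acc unchanged = O
  bit 1 = 0: acc unchanged = O
  bit 2 = 1: acc = O + (7, 5) = (7, 5)

4P = (7, 5)


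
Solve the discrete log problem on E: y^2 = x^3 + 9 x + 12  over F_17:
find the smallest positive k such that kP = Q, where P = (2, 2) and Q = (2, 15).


Enumerate multiples of P until we hit Q = (2, 15):
  1P = (2, 2)
  2P = (14, 3)
  3P = (16, 11)
  4P = (8, 16)
  5P = (3, 7)
  6P = (3, 10)
  7P = (8, 1)
  8P = (16, 6)
  9P = (14, 14)
  10P = (2, 15)
Match found at i = 10.

k = 10


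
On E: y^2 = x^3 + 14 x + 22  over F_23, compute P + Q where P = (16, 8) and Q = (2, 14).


P != Q, so use the chord formula.
s = (y2 - y1) / (x2 - x1) = (6) / (9) mod 23 = 16
x3 = s^2 - x1 - x2 mod 23 = 16^2 - 16 - 2 = 8
y3 = s (x1 - x3) - y1 mod 23 = 16 * (16 - 8) - 8 = 5

P + Q = (8, 5)


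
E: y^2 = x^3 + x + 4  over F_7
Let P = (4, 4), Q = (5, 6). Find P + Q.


P != Q, so use the chord formula.
s = (y2 - y1) / (x2 - x1) = (2) / (1) mod 7 = 2
x3 = s^2 - x1 - x2 mod 7 = 2^2 - 4 - 5 = 2
y3 = s (x1 - x3) - y1 mod 7 = 2 * (4 - 2) - 4 = 0

P + Q = (2, 0)


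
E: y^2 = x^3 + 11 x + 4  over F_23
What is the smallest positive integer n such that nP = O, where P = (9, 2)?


Compute successive multiples of P until we hit O:
  1P = (9, 2)
  2P = (18, 13)
  3P = (8, 12)
  4P = (14, 2)
  5P = (0, 21)
  6P = (0, 2)
  7P = (14, 21)
  8P = (8, 11)
  ... (continuing to 11P)
  11P = O

ord(P) = 11


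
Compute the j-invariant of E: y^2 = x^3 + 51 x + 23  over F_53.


Delta = -16(4 a^3 + 27 b^2) mod 53 = 43
-1728 * (4 a)^3 = -1728 * (4*51)^3 mod 53 = 7
j = 7 * 43^(-1) mod 53 = 47

j = 47 (mod 53)


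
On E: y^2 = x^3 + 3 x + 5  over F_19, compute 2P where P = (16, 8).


Doubling: s = (3 x1^2 + a) / (2 y1)
s = (3*16^2 + 3) / (2*8) mod 19 = 9
x3 = s^2 - 2 x1 mod 19 = 9^2 - 2*16 = 11
y3 = s (x1 - x3) - y1 mod 19 = 9 * (16 - 11) - 8 = 18

2P = (11, 18)


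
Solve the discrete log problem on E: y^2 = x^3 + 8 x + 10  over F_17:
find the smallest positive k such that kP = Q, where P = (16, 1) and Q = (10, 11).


Enumerate multiples of P until we hit Q = (10, 11):
  1P = (16, 1)
  2P = (11, 1)
  3P = (7, 16)
  4P = (10, 6)
  5P = (12, 7)
  6P = (4, 15)
  7P = (13, 4)
  8P = (6, 6)
  9P = (8, 12)
  10P = (1, 6)
  11P = (2, 0)
  12P = (1, 11)
  13P = (8, 5)
  14P = (6, 11)
  15P = (13, 13)
  16P = (4, 2)
  17P = (12, 10)
  18P = (10, 11)
Match found at i = 18.

k = 18


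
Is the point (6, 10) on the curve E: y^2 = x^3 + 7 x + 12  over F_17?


Check whether y^2 = x^3 + 7 x + 12 (mod 17) for (x, y) = (6, 10).
LHS: y^2 = 10^2 mod 17 = 15
RHS: x^3 + 7 x + 12 = 6^3 + 7*6 + 12 mod 17 = 15
LHS = RHS

Yes, on the curve


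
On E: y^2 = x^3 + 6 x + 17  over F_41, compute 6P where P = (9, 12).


k = 6 = 110_2 (binary, LSB first: 011)
Double-and-add from P = (9, 12):
  bit 0 = 0: acc unchanged = O
  bit 1 = 1: acc = O + (7, 19) = (7, 19)
  bit 2 = 1: acc = (7, 19) + (4, 33) = (29, 29)

6P = (29, 29)


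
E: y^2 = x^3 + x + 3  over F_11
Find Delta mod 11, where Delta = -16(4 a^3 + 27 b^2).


4 a^3 + 27 b^2 = 4*1^3 + 27*3^2 = 4 + 243 = 247
Delta = -16 * (247) = -3952
Delta mod 11 = 8

Delta = 8 (mod 11)


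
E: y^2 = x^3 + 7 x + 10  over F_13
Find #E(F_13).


For each x in F_13, count y with y^2 = x^3 + 7 x + 10 mod 13:
  x = 0: RHS = 10, y in [6, 7]  -> 2 point(s)
  x = 5: RHS = 1, y in [1, 12]  -> 2 point(s)
  x = 7: RHS = 12, y in [5, 8]  -> 2 point(s)
  x = 9: RHS = 9, y in [3, 10]  -> 2 point(s)
  x = 10: RHS = 1, y in [1, 12]  -> 2 point(s)
  x = 11: RHS = 1, y in [1, 12]  -> 2 point(s)
Affine points: 12. Add the point at infinity: total = 13.

#E(F_13) = 13


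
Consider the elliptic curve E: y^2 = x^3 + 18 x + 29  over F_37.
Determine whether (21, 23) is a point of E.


Check whether y^2 = x^3 + 18 x + 29 (mod 37) for (x, y) = (21, 23).
LHS: y^2 = 23^2 mod 37 = 11
RHS: x^3 + 18 x + 29 = 21^3 + 18*21 + 29 mod 37 = 11
LHS = RHS

Yes, on the curve


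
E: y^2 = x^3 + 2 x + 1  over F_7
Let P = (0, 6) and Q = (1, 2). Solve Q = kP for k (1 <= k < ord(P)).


Enumerate multiples of P until we hit Q = (1, 2):
  1P = (0, 6)
  2P = (1, 2)
Match found at i = 2.

k = 2


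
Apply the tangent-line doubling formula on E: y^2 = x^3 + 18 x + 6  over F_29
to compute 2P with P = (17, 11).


Doubling: s = (3 x1^2 + a) / (2 y1)
s = (3*17^2 + 18) / (2*11) mod 29 = 2
x3 = s^2 - 2 x1 mod 29 = 2^2 - 2*17 = 28
y3 = s (x1 - x3) - y1 mod 29 = 2 * (17 - 28) - 11 = 25

2P = (28, 25)


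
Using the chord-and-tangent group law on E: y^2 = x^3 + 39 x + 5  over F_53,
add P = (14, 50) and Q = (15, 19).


P != Q, so use the chord formula.
s = (y2 - y1) / (x2 - x1) = (22) / (1) mod 53 = 22
x3 = s^2 - x1 - x2 mod 53 = 22^2 - 14 - 15 = 31
y3 = s (x1 - x3) - y1 mod 53 = 22 * (14 - 31) - 50 = 0

P + Q = (31, 0)


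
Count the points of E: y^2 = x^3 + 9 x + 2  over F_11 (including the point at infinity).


For each x in F_11, count y with y^2 = x^3 + 9 x + 2 mod 11:
  x = 1: RHS = 1, y in [1, 10]  -> 2 point(s)
  x = 3: RHS = 1, y in [1, 10]  -> 2 point(s)
  x = 4: RHS = 3, y in [5, 6]  -> 2 point(s)
  x = 7: RHS = 1, y in [1, 10]  -> 2 point(s)
  x = 8: RHS = 3, y in [5, 6]  -> 2 point(s)
  x = 9: RHS = 9, y in [3, 8]  -> 2 point(s)
  x = 10: RHS = 3, y in [5, 6]  -> 2 point(s)
Affine points: 14. Add the point at infinity: total = 15.

#E(F_11) = 15


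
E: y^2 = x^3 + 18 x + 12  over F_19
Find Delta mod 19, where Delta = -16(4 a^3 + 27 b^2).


4 a^3 + 27 b^2 = 4*18^3 + 27*12^2 = 23328 + 3888 = 27216
Delta = -16 * (27216) = -435456
Delta mod 19 = 5

Delta = 5 (mod 19)


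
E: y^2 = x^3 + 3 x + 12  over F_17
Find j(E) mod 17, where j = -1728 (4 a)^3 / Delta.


Delta = -16(4 a^3 + 27 b^2) mod 17 = 1
-1728 * (4 a)^3 = -1728 * (4*3)^3 mod 17 = 15
j = 15 * 1^(-1) mod 17 = 15

j = 15 (mod 17)


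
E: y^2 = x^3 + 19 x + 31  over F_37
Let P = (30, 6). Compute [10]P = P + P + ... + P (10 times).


k = 10 = 1010_2 (binary, LSB first: 0101)
Double-and-add from P = (30, 6):
  bit 0 = 0: acc unchanged = O
  bit 1 = 1: acc = O + (7, 10) = (7, 10)
  bit 2 = 0: acc unchanged = (7, 10)
  bit 3 = 1: acc = (7, 10) + (20, 30) = (22, 21)

10P = (22, 21)


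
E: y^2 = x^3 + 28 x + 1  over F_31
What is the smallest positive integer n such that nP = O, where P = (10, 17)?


Compute successive multiples of P until we hit O:
  1P = (10, 17)
  2P = (16, 9)
  3P = (24, 12)
  4P = (15, 18)
  5P = (11, 20)
  6P = (19, 18)
  7P = (20, 6)
  8P = (5, 24)
  ... (continuing to 31P)
  31P = O

ord(P) = 31


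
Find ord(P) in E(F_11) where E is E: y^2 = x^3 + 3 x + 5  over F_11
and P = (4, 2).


Compute successive multiples of P until we hit O:
  1P = (4, 2)
  2P = (4, 9)
  3P = O

ord(P) = 3


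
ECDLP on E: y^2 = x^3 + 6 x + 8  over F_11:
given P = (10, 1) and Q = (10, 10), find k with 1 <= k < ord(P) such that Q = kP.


Enumerate multiples of P until we hit Q = (10, 10):
  1P = (10, 1)
  2P = (3, 3)
  3P = (1, 9)
  4P = (5, 8)
  5P = (5, 3)
  6P = (1, 2)
  7P = (3, 8)
  8P = (10, 10)
Match found at i = 8.

k = 8


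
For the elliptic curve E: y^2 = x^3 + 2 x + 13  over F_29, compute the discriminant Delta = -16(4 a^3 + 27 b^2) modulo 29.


4 a^3 + 27 b^2 = 4*2^3 + 27*13^2 = 32 + 4563 = 4595
Delta = -16 * (4595) = -73520
Delta mod 29 = 24

Delta = 24 (mod 29)


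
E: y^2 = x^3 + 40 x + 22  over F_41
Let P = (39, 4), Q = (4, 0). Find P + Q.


P != Q, so use the chord formula.
s = (y2 - y1) / (x2 - x1) = (37) / (6) mod 41 = 13
x3 = s^2 - x1 - x2 mod 41 = 13^2 - 39 - 4 = 3
y3 = s (x1 - x3) - y1 mod 41 = 13 * (39 - 3) - 4 = 13

P + Q = (3, 13)


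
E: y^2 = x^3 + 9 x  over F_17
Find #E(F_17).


For each x in F_17, count y with y^2 = x^3 + 9 x + 0 mod 17:
  x = 0: RHS = 0, y in [0]  -> 1 point(s)
  x = 2: RHS = 9, y in [3, 14]  -> 2 point(s)
  x = 4: RHS = 15, y in [7, 10]  -> 2 point(s)
  x = 5: RHS = 0, y in [0]  -> 1 point(s)
  x = 6: RHS = 15, y in [7, 10]  -> 2 point(s)
  x = 7: RHS = 15, y in [7, 10]  -> 2 point(s)
  x = 10: RHS = 2, y in [6, 11]  -> 2 point(s)
  x = 11: RHS = 2, y in [6, 11]  -> 2 point(s)
  x = 12: RHS = 0, y in [0]  -> 1 point(s)
  x = 13: RHS = 2, y in [6, 11]  -> 2 point(s)
  x = 15: RHS = 8, y in [5, 12]  -> 2 point(s)
Affine points: 19. Add the point at infinity: total = 20.

#E(F_17) = 20
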